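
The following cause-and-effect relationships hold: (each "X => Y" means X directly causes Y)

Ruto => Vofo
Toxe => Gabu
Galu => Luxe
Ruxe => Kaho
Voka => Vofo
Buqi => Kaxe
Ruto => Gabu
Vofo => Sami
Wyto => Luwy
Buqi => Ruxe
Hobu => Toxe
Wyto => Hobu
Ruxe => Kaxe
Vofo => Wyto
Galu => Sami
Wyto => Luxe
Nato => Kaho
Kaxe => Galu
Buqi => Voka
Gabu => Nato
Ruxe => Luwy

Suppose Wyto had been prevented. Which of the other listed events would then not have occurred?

Hobu, Toxe

Downstream of Wyto: Luwy, Hobu, Toxe, Gabu, Luxe, Nato, Kaho.
Of those, still caused via another path: Luwy, Gabu, Luxe, Nato, Kaho.
The remainder have no surviving cause.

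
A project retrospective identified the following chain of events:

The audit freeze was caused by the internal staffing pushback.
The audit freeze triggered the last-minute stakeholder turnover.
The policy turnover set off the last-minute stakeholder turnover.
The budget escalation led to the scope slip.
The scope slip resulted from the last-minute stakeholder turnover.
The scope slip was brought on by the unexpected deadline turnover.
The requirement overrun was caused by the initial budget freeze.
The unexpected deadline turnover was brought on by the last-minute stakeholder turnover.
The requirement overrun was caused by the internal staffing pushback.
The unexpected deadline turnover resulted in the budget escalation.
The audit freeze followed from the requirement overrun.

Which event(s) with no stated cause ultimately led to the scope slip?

Tracing upstream from the scope slip: the scope slip ← the last-minute stakeholder turnover ← the audit freeze ← the internal staffing pushback.
A separate upstream branch: the scope slip ← the last-minute stakeholder turnover ← the policy turnover.
A separate upstream branch: the scope slip ← the last-minute stakeholder turnover ← the audit freeze ← the requirement overrun ← the initial budget freeze.
Each of those chain origins has no stated cause.

the initial budget freeze, the internal staffing pushback, the policy turnover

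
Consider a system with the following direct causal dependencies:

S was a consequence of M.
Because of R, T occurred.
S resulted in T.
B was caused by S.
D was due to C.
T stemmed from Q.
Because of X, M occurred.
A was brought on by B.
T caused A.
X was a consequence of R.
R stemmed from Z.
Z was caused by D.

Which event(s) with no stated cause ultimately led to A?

Tracing upstream from A: A ← T ← R ← Z ← D ← C.
A separate upstream branch: A ← T ← Q.
Each of those chain origins has no stated cause.

C, Q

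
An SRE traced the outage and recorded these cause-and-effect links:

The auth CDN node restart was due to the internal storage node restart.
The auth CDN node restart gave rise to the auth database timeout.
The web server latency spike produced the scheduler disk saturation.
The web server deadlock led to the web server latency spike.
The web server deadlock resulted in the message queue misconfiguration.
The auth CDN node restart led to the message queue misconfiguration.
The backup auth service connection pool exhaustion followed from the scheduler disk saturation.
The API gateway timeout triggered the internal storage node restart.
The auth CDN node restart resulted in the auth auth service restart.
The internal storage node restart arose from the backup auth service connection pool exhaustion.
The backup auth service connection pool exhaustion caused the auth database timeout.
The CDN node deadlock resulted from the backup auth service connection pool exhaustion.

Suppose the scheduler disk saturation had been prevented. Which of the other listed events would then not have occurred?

the CDN node deadlock, the backup auth service connection pool exhaustion

Downstream of the scheduler disk saturation: the backup auth service connection pool exhaustion, the internal storage node restart, the auth CDN node restart, the auth database timeout, the CDN node deadlock, the auth auth service restart, the message queue misconfiguration.
Of those, still caused via another path: the internal storage node restart, the auth CDN node restart, the auth database timeout, the auth auth service restart, the message queue misconfiguration.
The remainder have no surviving cause.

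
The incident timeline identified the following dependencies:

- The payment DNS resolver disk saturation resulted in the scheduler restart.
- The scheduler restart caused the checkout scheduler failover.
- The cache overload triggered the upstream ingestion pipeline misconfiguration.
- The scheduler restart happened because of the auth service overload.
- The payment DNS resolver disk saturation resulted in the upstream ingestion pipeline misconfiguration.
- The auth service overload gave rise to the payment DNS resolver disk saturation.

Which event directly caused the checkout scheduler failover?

Upstream contributors include the auth service overload, the payment DNS resolver disk saturation, but only the scheduler restart feeds directly into the checkout scheduler failover.

the scheduler restart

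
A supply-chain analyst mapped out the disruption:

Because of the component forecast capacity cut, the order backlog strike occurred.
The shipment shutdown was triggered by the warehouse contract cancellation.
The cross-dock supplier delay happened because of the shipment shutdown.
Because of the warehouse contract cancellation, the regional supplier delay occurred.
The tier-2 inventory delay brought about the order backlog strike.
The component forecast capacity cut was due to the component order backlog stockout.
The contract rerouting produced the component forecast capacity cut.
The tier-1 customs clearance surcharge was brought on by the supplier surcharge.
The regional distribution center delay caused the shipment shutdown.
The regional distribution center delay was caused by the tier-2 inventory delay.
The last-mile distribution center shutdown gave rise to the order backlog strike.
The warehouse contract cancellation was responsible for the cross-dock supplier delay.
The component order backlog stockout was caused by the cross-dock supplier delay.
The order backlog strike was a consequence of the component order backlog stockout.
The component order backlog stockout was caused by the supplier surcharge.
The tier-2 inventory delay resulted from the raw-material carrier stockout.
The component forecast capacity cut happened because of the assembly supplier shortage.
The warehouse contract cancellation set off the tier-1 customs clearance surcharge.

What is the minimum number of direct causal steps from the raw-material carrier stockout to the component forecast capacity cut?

Shortest chain: the raw-material carrier stockout → the tier-2 inventory delay → the regional distribution center delay → the shipment shutdown → the cross-dock supplier delay → the component order backlog stockout → the component forecast capacity cut.

6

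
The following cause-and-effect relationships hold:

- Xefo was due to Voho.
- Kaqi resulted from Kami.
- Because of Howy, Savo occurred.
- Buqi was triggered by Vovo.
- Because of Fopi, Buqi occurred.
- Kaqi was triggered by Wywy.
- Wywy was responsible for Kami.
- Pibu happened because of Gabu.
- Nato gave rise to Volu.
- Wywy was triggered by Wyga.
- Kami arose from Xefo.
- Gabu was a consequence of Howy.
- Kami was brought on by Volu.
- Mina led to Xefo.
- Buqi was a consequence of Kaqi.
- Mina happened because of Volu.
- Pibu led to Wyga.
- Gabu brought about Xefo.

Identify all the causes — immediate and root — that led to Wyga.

Gabu, Howy, Pibu

Immediate cause of Wyga: Pibu.
Further upstream: Howy, Gabu.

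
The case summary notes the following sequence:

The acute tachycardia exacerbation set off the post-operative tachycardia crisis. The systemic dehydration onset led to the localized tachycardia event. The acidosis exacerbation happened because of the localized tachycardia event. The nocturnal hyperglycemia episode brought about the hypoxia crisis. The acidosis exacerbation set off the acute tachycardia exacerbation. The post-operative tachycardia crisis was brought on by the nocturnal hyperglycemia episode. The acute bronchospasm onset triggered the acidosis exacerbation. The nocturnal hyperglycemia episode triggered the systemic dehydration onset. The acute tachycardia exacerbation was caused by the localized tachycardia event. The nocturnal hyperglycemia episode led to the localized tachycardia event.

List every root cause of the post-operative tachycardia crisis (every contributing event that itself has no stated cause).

the acute bronchospasm onset, the nocturnal hyperglycemia episode

Tracing upstream from the post-operative tachycardia crisis: the post-operative tachycardia crisis ← the nocturnal hyperglycemia episode.
A separate upstream branch: the post-operative tachycardia crisis ← the acute tachycardia exacerbation ← the acidosis exacerbation ← the acute bronchospasm onset.
Each of those chain origins has no stated cause.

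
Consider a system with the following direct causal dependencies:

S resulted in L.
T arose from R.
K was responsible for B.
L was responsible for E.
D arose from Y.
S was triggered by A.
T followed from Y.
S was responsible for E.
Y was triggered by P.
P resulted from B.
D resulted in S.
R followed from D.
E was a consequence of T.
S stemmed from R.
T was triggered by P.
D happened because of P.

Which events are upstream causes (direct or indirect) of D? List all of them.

Immediate causes of D: P, Y.
Further upstream: K, B.

B, K, P, Y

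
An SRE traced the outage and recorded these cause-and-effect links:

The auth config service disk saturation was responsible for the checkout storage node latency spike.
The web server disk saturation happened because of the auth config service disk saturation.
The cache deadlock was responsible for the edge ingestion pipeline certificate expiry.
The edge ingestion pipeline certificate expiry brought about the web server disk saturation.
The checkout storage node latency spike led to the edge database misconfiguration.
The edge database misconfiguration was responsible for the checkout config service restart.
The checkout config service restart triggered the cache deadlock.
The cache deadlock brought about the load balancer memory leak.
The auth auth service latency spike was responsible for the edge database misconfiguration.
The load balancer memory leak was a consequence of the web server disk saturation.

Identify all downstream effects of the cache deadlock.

the edge ingestion pipeline certificate expiry, the load balancer memory leak, the web server disk saturation

Direct effects: the edge ingestion pipeline certificate expiry, the load balancer memory leak.
2 steps out: the web server disk saturation.
Not reachable from it: the auth config service disk saturation, the checkout storage node latency spike, the edge database misconfiguration, the checkout config service restart, the auth auth service latency spike.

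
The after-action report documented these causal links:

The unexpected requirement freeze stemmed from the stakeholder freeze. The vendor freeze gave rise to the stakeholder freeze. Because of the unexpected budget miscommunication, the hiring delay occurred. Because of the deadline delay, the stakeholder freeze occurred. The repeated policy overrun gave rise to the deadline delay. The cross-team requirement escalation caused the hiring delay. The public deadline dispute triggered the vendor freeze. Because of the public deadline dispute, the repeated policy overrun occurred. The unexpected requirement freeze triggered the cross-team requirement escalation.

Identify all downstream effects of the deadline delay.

the cross-team requirement escalation, the hiring delay, the stakeholder freeze, the unexpected requirement freeze

Direct effects: the stakeholder freeze.
2 steps out: the unexpected requirement freeze.
3 steps out: the cross-team requirement escalation.
4 steps out: the hiring delay.
Not reachable from it: the public deadline dispute, the repeated policy overrun, the vendor freeze, the unexpected budget miscommunication.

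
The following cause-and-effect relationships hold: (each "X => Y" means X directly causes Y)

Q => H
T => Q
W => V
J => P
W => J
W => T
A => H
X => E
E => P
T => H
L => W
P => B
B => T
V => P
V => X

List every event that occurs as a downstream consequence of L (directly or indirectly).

B, E, H, J, P, Q, T, V, W, X

Direct effects: W.
2 steps out: V, J, T.
3 steps out: X, P, Q, H.
4 steps out: E, B.
Not reachable from it: A.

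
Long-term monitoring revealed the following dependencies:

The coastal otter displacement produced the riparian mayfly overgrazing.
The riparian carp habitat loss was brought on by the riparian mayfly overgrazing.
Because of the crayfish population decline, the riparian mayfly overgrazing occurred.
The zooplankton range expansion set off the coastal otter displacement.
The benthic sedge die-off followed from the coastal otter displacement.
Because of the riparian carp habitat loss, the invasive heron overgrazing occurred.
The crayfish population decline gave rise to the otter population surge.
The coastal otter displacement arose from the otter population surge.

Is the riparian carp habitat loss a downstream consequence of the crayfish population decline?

Yes

There is a causal chain: the crayfish population decline → the riparian mayfly overgrazing → the riparian carp habitat loss.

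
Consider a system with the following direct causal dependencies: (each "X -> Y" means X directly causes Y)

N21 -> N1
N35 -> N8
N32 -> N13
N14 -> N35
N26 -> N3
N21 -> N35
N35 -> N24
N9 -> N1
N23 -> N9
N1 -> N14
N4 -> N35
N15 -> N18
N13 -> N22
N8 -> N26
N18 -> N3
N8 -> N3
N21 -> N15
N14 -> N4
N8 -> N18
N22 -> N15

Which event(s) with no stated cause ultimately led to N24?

N21, N23

Tracing upstream from N24: N24 ← N35 ← N21.
A separate upstream branch: N24 ← N35 ← N14 ← N1 ← N9 ← N23.
Each of those chain origins has no stated cause.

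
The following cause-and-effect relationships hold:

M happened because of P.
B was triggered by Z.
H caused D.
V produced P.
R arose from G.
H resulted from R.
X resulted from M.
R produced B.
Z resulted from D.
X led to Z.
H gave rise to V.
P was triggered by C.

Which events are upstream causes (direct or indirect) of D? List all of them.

Immediate cause of D: H.
Further upstream: G, R.

G, H, R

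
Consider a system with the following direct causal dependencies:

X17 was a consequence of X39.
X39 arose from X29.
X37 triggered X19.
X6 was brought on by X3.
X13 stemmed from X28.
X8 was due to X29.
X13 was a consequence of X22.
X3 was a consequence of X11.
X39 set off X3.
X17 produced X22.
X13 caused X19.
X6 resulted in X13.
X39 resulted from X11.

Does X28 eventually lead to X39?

No

X28 leads to X13, X19; X39 is not among them.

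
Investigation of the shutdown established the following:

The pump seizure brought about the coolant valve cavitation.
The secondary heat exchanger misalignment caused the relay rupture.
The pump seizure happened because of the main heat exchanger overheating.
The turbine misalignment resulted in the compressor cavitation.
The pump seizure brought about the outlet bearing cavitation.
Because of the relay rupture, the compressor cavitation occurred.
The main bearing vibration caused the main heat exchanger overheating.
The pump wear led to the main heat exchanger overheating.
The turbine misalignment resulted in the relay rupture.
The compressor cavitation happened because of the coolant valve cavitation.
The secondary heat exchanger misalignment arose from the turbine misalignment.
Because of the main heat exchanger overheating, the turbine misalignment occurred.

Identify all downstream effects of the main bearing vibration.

Direct effects: the main heat exchanger overheating.
2 steps out: the pump seizure, the turbine misalignment.
3 steps out: the outlet bearing cavitation, the secondary heat exchanger misalignment, the relay rupture, the coolant valve cavitation, the compressor cavitation.
Not reachable from it: the pump wear.

the compressor cavitation, the coolant valve cavitation, the main heat exchanger overheating, the outlet bearing cavitation, the pump seizure, the relay rupture, the secondary heat exchanger misalignment, the turbine misalignment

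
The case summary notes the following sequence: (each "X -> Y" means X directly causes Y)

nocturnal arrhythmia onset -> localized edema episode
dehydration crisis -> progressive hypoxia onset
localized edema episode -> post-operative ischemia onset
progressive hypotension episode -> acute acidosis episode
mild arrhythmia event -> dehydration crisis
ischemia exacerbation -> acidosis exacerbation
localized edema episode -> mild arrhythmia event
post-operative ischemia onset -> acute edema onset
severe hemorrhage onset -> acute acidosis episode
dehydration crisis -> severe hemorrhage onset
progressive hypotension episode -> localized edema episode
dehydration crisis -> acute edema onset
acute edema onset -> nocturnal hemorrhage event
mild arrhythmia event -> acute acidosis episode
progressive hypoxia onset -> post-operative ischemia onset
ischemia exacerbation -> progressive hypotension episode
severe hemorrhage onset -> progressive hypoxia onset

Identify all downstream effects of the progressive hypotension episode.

the acute acidosis episode, the acute edema onset, the dehydration crisis, the localized edema episode, the mild arrhythmia event, the nocturnal hemorrhage event, the post-operative ischemia onset, the progressive hypoxia onset, the severe hemorrhage onset

Direct effects: the localized edema episode, the acute acidosis episode.
2 steps out: the mild arrhythmia event, the post-operative ischemia onset.
3 steps out: the dehydration crisis, the acute edema onset.
4 steps out: the severe hemorrhage onset, the progressive hypoxia onset, the nocturnal hemorrhage event.
Not reachable from it: the ischemia exacerbation, the acidosis exacerbation, the nocturnal arrhythmia onset.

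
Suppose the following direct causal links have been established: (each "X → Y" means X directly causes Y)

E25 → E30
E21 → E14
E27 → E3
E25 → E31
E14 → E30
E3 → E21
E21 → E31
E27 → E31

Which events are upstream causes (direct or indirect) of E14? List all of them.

Immediate cause of E14: E21.
Further upstream: E27, E3.

E21, E27, E3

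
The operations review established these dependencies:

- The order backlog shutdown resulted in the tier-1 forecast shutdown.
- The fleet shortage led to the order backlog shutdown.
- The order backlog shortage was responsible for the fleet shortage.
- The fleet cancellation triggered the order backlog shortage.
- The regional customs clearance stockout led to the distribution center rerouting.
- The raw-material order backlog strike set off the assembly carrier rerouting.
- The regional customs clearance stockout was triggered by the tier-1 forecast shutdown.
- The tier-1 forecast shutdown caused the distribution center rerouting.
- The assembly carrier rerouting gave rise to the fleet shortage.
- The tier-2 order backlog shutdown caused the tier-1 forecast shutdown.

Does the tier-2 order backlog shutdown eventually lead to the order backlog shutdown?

The tier-2 order backlog shutdown leads to the tier-1 forecast shutdown, the regional customs clearance stockout, the distribution center rerouting; the order backlog shutdown is not among them.

No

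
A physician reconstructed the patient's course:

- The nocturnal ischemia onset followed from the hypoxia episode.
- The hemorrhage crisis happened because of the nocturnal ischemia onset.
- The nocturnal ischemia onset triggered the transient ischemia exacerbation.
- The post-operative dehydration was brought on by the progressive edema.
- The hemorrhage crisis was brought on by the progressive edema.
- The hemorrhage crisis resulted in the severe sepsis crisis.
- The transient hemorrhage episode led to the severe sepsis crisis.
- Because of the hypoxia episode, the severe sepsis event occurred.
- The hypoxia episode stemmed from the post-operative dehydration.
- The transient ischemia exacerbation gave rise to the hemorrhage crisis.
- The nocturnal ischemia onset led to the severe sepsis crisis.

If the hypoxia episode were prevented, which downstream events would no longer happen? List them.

the nocturnal ischemia onset, the severe sepsis event, the transient ischemia exacerbation

Downstream of the hypoxia episode: the nocturnal ischemia onset, the transient ischemia exacerbation, the severe sepsis event, the hemorrhage crisis, the severe sepsis crisis.
Of those, still caused via another path: the hemorrhage crisis, the severe sepsis crisis.
The remainder have no surviving cause.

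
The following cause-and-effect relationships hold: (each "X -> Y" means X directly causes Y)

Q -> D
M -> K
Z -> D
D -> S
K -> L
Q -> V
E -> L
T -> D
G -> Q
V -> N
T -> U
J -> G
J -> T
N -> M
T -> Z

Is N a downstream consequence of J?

There is a causal chain: J → G → Q → V → N.

Yes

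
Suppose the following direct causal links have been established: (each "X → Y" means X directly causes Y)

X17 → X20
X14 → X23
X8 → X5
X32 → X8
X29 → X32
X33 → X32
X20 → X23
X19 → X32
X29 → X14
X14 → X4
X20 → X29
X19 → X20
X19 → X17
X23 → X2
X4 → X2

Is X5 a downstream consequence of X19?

Yes

There is a causal chain: X19 → X32 → X8 → X5.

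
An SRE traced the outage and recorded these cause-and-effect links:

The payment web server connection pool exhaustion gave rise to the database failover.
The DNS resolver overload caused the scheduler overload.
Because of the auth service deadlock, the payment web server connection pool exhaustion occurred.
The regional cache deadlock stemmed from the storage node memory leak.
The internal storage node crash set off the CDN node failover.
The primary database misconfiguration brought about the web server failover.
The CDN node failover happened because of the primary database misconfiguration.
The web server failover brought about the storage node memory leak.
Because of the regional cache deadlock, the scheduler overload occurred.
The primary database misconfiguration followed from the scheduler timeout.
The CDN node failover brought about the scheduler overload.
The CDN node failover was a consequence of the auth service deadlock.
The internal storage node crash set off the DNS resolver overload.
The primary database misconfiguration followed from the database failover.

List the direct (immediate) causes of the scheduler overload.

the CDN node failover, the DNS resolver overload, the regional cache deadlock

Upstream contributors include the auth service deadlock, the payment web server connection pool exhaustion, the scheduler timeout, the database failover, the primary database misconfiguration, the web server failover, the storage node memory leak, the internal storage node crash, but only the CDN node failover, the DNS resolver overload, the regional cache deadlock feed directly into the scheduler overload.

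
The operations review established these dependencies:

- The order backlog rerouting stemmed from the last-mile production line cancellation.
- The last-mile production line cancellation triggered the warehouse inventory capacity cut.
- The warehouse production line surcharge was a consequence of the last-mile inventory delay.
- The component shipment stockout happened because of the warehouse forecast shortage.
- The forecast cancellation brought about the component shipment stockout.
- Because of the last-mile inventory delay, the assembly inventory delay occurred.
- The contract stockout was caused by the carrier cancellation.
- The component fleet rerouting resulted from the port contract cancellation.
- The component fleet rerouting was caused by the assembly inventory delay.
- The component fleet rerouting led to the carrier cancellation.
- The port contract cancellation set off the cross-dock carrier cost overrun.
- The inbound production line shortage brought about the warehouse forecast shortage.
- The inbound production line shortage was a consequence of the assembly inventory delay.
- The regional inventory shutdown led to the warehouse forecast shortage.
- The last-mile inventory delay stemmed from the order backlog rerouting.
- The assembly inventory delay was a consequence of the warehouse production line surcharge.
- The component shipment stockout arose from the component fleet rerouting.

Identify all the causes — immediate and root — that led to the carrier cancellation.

Immediate cause of the carrier cancellation: the component fleet rerouting.
Further upstream: the port contract cancellation, the last-mile production line cancellation, the order backlog rerouting, the last-mile inventory delay, the warehouse production line surcharge, the assembly inventory delay.

the assembly inventory delay, the component fleet rerouting, the last-mile inventory delay, the last-mile production line cancellation, the order backlog rerouting, the port contract cancellation, the warehouse production line surcharge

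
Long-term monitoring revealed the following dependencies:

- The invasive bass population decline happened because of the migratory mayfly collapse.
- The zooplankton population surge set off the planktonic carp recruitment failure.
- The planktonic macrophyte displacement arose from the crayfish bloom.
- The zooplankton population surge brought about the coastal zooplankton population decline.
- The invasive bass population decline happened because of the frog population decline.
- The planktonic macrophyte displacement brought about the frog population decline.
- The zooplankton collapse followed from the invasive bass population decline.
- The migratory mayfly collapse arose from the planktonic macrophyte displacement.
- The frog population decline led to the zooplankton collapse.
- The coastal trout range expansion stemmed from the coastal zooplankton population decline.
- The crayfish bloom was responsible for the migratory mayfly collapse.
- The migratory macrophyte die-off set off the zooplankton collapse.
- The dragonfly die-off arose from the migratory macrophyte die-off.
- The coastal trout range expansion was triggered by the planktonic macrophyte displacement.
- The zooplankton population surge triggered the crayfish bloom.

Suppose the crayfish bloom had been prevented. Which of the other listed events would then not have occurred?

Downstream of the crayfish bloom: the planktonic macrophyte displacement, the frog population decline, the coastal trout range expansion, the migratory mayfly collapse, the invasive bass population decline, the zooplankton collapse.
Of those, still caused via another path: the coastal trout range expansion, the zooplankton collapse.
The remainder have no surviving cause.

the frog population decline, the invasive bass population decline, the migratory mayfly collapse, the planktonic macrophyte displacement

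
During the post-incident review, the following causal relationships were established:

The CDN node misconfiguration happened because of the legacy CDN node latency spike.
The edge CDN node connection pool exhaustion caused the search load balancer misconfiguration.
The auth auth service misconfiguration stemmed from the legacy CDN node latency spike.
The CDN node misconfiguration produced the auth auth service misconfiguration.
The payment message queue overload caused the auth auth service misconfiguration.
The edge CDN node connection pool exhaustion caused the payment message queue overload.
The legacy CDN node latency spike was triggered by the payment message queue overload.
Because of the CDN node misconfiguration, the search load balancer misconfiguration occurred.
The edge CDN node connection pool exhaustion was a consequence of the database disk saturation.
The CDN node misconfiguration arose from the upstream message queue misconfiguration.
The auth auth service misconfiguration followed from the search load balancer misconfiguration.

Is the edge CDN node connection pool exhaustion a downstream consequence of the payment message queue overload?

The payment message queue overload leads to the legacy CDN node latency spike, the CDN node misconfiguration, the search load balancer misconfiguration, the auth auth service misconfiguration; the edge CDN node connection pool exhaustion is not among them.

No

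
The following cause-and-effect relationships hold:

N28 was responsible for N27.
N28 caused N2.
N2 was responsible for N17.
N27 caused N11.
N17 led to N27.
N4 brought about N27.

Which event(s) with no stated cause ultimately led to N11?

N28, N4

Tracing upstream from N11: N11 ← N27 ← N28.
A separate upstream branch: N11 ← N27 ← N4.
Each of those chain origins has no stated cause.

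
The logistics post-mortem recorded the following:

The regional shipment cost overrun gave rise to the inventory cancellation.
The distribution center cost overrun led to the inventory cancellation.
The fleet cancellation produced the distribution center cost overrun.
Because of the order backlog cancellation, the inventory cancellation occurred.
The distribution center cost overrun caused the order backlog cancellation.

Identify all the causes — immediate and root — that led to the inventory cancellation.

the distribution center cost overrun, the fleet cancellation, the order backlog cancellation, the regional shipment cost overrun

Immediate causes of the inventory cancellation: the regional shipment cost overrun, the distribution center cost overrun, the order backlog cancellation.
Further upstream: the fleet cancellation.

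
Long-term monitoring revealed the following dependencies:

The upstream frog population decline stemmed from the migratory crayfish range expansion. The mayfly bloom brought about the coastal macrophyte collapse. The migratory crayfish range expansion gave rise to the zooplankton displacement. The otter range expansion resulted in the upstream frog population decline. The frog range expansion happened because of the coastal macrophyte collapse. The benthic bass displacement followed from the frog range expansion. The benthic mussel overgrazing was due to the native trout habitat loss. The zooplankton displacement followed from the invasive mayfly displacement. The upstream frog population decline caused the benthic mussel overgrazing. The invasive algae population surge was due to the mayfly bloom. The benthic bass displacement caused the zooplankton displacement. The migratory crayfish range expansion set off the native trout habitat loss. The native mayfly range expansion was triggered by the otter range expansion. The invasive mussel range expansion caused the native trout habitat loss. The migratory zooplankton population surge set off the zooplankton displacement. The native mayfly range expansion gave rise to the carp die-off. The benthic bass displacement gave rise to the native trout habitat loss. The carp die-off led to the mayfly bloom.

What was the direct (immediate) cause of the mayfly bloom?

Upstream contributors include the otter range expansion, the native mayfly range expansion, but only the carp die-off feeds directly into the mayfly bloom.

the carp die-off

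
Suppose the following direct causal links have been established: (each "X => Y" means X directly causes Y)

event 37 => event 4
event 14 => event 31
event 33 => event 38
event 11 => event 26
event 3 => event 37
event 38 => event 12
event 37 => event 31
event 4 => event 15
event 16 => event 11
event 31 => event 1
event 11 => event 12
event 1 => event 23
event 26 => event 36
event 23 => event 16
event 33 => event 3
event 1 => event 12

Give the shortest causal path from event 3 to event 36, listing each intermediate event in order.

event 3 → event 37 → event 31 → event 1 → event 23 → event 16 → event 11 → event 26 → event 36

event 3 → event 37
event 37 → event 31
event 31 → event 1
event 1 → event 23
event 23 → event 16
event 16 → event 11
event 11 → event 26
event 26 → event 36
Length: 8 steps.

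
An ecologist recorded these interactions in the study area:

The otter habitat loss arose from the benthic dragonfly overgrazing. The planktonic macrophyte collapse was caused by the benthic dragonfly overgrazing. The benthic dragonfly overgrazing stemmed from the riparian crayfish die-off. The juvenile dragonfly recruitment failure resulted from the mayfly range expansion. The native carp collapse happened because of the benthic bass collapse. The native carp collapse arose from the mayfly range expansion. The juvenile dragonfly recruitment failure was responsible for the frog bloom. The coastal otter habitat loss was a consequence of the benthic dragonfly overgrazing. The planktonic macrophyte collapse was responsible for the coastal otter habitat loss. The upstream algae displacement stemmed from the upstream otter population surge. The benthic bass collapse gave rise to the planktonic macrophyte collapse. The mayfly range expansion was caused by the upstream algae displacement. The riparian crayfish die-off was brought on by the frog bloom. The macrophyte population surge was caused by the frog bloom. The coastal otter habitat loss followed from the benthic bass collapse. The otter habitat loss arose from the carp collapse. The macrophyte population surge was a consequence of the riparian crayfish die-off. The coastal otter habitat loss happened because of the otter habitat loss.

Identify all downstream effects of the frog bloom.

Direct effects: the riparian crayfish die-off, the macrophyte population surge.
2 steps out: the benthic dragonfly overgrazing.
3 steps out: the planktonic macrophyte collapse, the otter habitat loss, the coastal otter habitat loss.
Not reachable from it: the upstream otter population surge, the upstream algae displacement, the mayfly range expansion, the juvenile dragonfly recruitment failure, the carp collapse, the benthic bass collapse, the native carp collapse.

the benthic dragonfly overgrazing, the coastal otter habitat loss, the macrophyte population surge, the otter habitat loss, the planktonic macrophyte collapse, the riparian crayfish die-off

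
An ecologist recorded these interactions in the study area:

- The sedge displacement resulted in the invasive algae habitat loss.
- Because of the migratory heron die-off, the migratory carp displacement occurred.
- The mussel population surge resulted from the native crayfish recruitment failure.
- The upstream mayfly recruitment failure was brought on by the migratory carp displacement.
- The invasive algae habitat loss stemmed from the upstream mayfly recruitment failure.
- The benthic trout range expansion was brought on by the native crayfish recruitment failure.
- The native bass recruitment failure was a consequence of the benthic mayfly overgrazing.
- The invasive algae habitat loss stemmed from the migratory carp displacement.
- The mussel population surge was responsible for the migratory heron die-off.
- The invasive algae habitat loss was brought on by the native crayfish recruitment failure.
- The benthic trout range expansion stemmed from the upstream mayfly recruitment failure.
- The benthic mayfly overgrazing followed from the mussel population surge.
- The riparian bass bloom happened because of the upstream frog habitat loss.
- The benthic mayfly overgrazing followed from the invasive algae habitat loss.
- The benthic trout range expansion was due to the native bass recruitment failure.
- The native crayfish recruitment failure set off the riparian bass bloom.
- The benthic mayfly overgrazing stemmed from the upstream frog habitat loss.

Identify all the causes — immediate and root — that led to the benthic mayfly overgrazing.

Immediate causes of the benthic mayfly overgrazing: the mussel population surge, the upstream frog habitat loss, the invasive algae habitat loss.
Further upstream: the native crayfish recruitment failure, the migratory heron die-off, the migratory carp displacement, the sedge displacement, the upstream mayfly recruitment failure.

the invasive algae habitat loss, the migratory carp displacement, the migratory heron die-off, the mussel population surge, the native crayfish recruitment failure, the sedge displacement, the upstream frog habitat loss, the upstream mayfly recruitment failure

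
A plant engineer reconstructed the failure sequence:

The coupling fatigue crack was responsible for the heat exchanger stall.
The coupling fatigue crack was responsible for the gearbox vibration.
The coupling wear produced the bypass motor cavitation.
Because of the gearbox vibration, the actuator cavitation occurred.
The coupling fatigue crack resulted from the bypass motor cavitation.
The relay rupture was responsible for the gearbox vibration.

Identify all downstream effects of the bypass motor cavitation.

the actuator cavitation, the coupling fatigue crack, the gearbox vibration, the heat exchanger stall

Direct effects: the coupling fatigue crack.
2 steps out: the gearbox vibration, the heat exchanger stall.
3 steps out: the actuator cavitation.
Not reachable from it: the coupling wear, the relay rupture.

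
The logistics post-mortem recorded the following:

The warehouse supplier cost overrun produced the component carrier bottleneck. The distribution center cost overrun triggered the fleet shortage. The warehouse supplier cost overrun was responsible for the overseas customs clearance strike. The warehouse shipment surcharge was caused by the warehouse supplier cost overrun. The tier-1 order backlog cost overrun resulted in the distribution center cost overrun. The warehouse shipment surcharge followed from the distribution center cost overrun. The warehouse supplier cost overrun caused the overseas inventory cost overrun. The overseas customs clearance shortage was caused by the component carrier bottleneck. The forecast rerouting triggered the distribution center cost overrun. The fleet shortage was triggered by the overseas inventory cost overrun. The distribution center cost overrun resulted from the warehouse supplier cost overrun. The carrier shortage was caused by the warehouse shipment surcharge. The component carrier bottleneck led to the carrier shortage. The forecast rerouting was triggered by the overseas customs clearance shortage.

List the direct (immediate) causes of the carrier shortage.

the component carrier bottleneck, the warehouse shipment surcharge

Upstream contributors include the warehouse supplier cost overrun, the overseas customs clearance shortage, the forecast rerouting, the distribution center cost overrun, the tier-1 order backlog cost overrun, but only the component carrier bottleneck, the warehouse shipment surcharge feed directly into the carrier shortage.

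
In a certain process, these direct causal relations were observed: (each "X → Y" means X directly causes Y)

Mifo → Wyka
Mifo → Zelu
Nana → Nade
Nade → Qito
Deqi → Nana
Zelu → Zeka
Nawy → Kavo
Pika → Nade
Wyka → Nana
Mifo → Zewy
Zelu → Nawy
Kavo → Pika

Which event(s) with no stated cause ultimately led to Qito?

Deqi, Mifo

Tracing upstream from Qito: Qito ← Nade ← Nana ← Wyka ← Mifo.
A separate upstream branch: Qito ← Nade ← Nana ← Deqi.
Each of those chain origins has no stated cause.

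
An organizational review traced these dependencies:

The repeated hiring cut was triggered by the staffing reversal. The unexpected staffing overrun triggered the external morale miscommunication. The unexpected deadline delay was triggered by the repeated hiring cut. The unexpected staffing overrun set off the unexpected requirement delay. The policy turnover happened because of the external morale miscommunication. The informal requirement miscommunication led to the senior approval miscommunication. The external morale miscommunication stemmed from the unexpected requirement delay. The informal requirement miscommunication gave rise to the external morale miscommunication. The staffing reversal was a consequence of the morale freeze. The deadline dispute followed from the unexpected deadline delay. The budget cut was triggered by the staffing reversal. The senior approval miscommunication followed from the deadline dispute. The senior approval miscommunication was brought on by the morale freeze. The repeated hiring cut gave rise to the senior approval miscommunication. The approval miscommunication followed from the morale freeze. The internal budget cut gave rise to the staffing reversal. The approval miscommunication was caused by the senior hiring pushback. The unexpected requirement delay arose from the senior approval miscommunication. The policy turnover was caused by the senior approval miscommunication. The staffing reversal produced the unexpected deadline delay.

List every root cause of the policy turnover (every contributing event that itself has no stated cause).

the informal requirement miscommunication, the internal budget cut, the morale freeze, the unexpected staffing overrun

Tracing upstream from the policy turnover: the policy turnover ← the senior approval miscommunication ← the morale freeze.
A separate upstream branch: the policy turnover ← the senior approval miscommunication ← the repeated hiring cut ← the staffing reversal ← the internal budget cut.
A separate upstream branch: the policy turnover ← the senior approval miscommunication ← the informal requirement miscommunication.
A separate upstream branch: the policy turnover ← the external morale miscommunication ← the unexpected staffing overrun.
Each of those chain origins has no stated cause.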